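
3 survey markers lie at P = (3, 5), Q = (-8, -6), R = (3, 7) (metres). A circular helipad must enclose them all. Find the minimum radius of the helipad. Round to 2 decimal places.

8.51

Side lengths²: PQ² = 242, PR² = 4, QR² = 290.
Since QR² = 290 ≥ 242 + 4 = 246, the angle opposite QR is not acute, so the smallest enclosing circle has QR as diameter.
Centre = midpoint of QR = (-2.5, 0.5), r² = 290/4 = 72.5.
r = √(72.5) ≈ 8.51.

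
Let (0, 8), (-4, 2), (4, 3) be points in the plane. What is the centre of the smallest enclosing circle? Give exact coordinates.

Call the three points A, B, C in the order given.
Side lengths²: AB² = 52, AC² = 41, BC² = 65.
Since BC² = 65 < 52 + 41 = 93, the triangle is acute, so the smallest enclosing circle is the circumcircle.
Circumcentre = (-7/44, 83/22), r² = 34645/1936.
Centre = (-7/44, 83/22).

(-7/44, 83/22)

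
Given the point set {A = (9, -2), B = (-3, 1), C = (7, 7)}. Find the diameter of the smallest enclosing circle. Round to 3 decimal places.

13.038

Side lengths²: AB² = 153, AC² = 85, BC² = 136.
Since AB² = 153 < 136 + 85 = 221, the triangle is acute, so the smallest enclosing circle is the circumcircle.
Circumcentre = (3.5, 1.5), r² = 42.5.
Diameter = 2r = 2√(42.5) ≈ 13.038.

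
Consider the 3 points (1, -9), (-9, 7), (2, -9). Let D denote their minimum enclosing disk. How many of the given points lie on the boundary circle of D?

2

Call the three points A, B, C in the order given.
Side lengths²: AB² = 356, AC² = 1, BC² = 377.
Since BC² = 377 ≥ 356 + 1 = 357, the angle opposite BC is not acute, so the smallest enclosing circle has BC as diameter.
Centre = midpoint of BC = (-3.5, -1), r² = 377/4 = 94.25.
The points at distance exactly r from the centre are (-9, 7), (2, -9) — 2 points.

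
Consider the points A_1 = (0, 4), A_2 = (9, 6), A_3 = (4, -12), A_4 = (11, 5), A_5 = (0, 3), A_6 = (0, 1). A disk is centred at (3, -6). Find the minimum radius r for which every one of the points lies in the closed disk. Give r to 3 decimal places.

The required radius is the distance from (3, -6) to the farthest point.
Squared distances: 109, 180, 37, 185, 90, 58.
Maximum is 185, attained at A_4.
r = √185 ≈ 13.601.

13.601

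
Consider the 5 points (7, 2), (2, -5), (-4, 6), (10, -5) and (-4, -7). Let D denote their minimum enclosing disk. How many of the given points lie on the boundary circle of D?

A smallest enclosing disk is always determined by at most three of the input points on its boundary.
The minimum enclosing circle is determined by three boundary points: (-4, 6), (10, -5), (-4, -7).
Their circumcentre is (31/14, -0.5) with r² = 7925/98.
The farthest remaining point (7, 2) is at distance² 2857/98 ≤ 7925/98.
The points at distance exactly r from the centre are (-4, 6), (10, -5), (-4, -7) — 3 points.

3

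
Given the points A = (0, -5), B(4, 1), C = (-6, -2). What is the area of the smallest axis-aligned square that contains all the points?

100

The bounding box has width 10 and height 6.
An axis-aligned square enclosing the set must have side ≥ max(width, height).
So the minimum side is max(10, 6) = 10.
Area = 10² = 100.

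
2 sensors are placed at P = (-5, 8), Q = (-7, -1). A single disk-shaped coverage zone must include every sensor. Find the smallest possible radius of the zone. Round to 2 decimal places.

The smallest circle enclosing two points has them as diameter endpoints.
Centre = midpoint = (-6, 3.5); r² = |PQ|²/4 = 85/4 = 21.25.
r = √(21.25) ≈ 4.61.

4.61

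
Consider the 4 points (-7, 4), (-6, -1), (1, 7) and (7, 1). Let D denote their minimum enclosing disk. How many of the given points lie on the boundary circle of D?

2

A smallest enclosing disk is always determined by at most three of the input points on its boundary.
The farthest pair is (-7, 4)–(7, 1) with squared distance 205. The circle on this segment as diameter has centre (0, 2.5) and r² = 205/4 = 51.25.
Check (-6, -1): distance² to centre = 48.25 ≤ 51.25, so it lies inside.
All remaining points lie in this disk, and no smaller disk contains both endpoints, so this is the minimum enclosing circle.
The points at distance exactly r from the centre are (-7, 4), (7, 1) — 2 points.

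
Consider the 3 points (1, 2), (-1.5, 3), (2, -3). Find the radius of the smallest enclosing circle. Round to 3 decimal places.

3.473

Call the three points A, B, C in the order given.
Side lengths²: AB² = 7.25, AC² = 26, BC² = 48.25.
Since BC² = 48.25 ≥ 26 + 7.25 = 33.25, the angle opposite BC is not acute, so the smallest enclosing circle has BC as diameter.
Centre = midpoint of BC = (0.25, 0), r² = 48.25/4 = 12.0625.
r = √(12.0625) ≈ 3.473.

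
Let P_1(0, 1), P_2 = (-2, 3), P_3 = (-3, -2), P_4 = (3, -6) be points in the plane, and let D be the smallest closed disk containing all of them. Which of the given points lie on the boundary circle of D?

P_2, P_4

By Welzl's lemma the MEC is supported by two points (diametrically opposite) or three points (on a circumcircle).
The farthest pair is P_2–P_4 with squared distance 106. The circle on this segment as diameter has centre (0.5, -1.5) and r² = 106/4 = 26.5.
Check P_1: distance² to centre = 6.5 ≤ 26.5, so it lies inside.
All remaining points lie in this disk, and no smaller disk contains both endpoints, so this is the minimum enclosing circle.
The points at distance exactly r from the centre are P_2, P_4 — 2 points.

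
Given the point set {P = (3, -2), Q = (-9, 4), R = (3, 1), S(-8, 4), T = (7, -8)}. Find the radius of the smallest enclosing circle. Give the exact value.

The farthest pair is Q–T with squared distance 400. The circle on this segment as diameter has centre (-1, -2) and r² = 400/4 = 100.
Check P: distance² to centre = 16 ≤ 100, so it lies inside.
All remaining points lie in this disk, and no smaller disk contains both endpoints, so this is the minimum enclosing circle.
r = √100 = 10.

10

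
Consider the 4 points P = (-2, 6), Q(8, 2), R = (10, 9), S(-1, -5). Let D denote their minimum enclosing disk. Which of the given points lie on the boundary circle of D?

The minimum enclosing circle of a finite set is fixed by two of the points (as a diameter) or three (as a circumcircle).
The farthest pair is R–S with squared distance 317. The circle on this segment as diameter has centre (4.5, 2) and r² = 317/4 = 79.25.
Check P: distance² to centre = 58.25 ≤ 79.25, so it lies inside.
All remaining points lie in this disk, and no smaller disk contains both endpoints, so this is the minimum enclosing circle.
The points at distance exactly r from the centre are R, S — 2 points.

R, S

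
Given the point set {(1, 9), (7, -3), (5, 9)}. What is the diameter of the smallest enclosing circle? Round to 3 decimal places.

Call the three points A, B, C in the order given.
Side lengths²: AB² = 180, AC² = 16, BC² = 148.
Since AB² = 180 ≥ 148 + 16 = 164, the angle opposite AB is not acute, so the smallest enclosing circle has AB as diameter.
Centre = midpoint of AB = (4, 3), r² = 180/4 = 45.
Diameter = 2r = 2√45 ≈ 13.416.

13.416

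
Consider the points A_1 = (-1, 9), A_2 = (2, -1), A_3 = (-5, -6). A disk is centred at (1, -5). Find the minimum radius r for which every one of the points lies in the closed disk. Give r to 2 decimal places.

14.14

The required radius is the distance from (1, -5) to the farthest point.
Squared distances: 200, 17, 37.
Maximum is 200, attained at A_1.
r = √200 ≈ 14.14.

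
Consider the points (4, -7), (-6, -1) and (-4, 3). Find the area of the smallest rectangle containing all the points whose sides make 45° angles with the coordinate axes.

In coordinates u = x + y, v = x − y the rectangle is axis-aligned; the map (x,y)→(u,v) scales areas by 2.
u-values: -3, -7, -1; range = -1 − (-7) = 6.
v-values: 11, -5, -7; range = 11 − (-7) = 18.
Area = (6 × 18) / 2 = 54.

54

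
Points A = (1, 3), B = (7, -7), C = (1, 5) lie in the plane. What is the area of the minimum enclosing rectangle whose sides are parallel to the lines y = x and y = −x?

In coordinates u = x + y, v = x − y the rectangle is axis-aligned; the map (x,y)→(u,v) scales areas by 2.
u-values: 4, 0, 6; range = 6 − 0 = 6.
v-values: -2, 14, -4; range = 14 − (-4) = 18.
Area = (6 × 18) / 2 = 54.

54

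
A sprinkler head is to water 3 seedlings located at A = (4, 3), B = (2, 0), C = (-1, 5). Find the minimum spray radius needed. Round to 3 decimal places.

Side lengths²: AB² = 13, AC² = 29, BC² = 34.
Since BC² = 34 < 29 + 13 = 42, the triangle is acute, so the smallest enclosing circle is the circumcircle.
Circumcentre = (39/38, 107/38), r² = 6409/722.
r = √(6409/722) ≈ 2.979.

2.979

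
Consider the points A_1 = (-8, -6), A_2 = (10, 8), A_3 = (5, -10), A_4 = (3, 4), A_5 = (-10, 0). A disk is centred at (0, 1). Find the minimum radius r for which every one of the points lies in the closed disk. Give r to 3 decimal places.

The required radius is the distance from (0, 1) to the farthest point.
Squared distances: 113, 149, 146, 18, 101.
Maximum is 149, attained at A_2.
r = √149 ≈ 12.207.

12.207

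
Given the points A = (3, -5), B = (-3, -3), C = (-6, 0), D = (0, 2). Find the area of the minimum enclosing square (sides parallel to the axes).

The bounding box has width 9 and height 7.
An axis-aligned square enclosing the set must have side ≥ max(width, height).
So the minimum side is max(9, 7) = 9.
Area = 9² = 81.

81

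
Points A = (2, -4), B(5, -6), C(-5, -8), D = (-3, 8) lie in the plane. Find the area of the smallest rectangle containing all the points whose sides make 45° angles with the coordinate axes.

In coordinates u = x + y, v = x − y the rectangle is axis-aligned; the map (x,y)→(u,v) scales areas by 2.
u-values: -2, -1, -13, 5; range = 5 − (-13) = 18.
v-values: 6, 11, 3, -11; range = 11 − (-11) = 22.
Area = (18 × 22) / 2 = 198.

198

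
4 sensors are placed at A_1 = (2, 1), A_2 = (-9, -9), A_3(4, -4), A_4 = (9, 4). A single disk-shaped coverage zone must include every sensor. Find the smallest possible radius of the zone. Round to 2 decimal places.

11.10

The minimum enclosing circle of a finite set is fixed by two of the points (as a diameter) or three (as a circumcircle).
The farthest pair is A_2–A_4 with squared distance 493. The circle on this segment as diameter has centre (0, -2.5) and r² = 493/4 = 123.25.
Check A_1: distance² to centre = 16.25 ≤ 123.25, so it lies inside.
All remaining points lie in this disk, and no smaller disk contains both endpoints, so this is the minimum enclosing circle.
r = √(123.25) ≈ 11.10.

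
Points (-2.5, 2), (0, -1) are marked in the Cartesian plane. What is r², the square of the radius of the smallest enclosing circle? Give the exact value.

The smallest circle enclosing two points has them as diameter endpoints.
Centre = midpoint = (-1.25, 0.5); r² = |(-2.5, 2)−(0, -1)|²/4 = 15.25/4 = 3.8125.

3.8125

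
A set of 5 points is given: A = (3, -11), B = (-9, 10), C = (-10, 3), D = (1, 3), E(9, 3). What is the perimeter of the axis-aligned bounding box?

80

Width = max x − min x = 9 − (-10) = 19.
Height = max y − min y = 10 − (-11) = 21.
Perimeter = 2(19 + 21) = 80.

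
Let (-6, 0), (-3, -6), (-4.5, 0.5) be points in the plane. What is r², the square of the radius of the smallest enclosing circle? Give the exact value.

2225/196

Call the three points A, B, C in the order given.
Side lengths²: AB² = 45, AC² = 2.5, BC² = 44.5.
Since AB² = 45 < 44.5 + 2.5 = 47, the triangle is acute, so the smallest enclosing circle is the circumcircle.
Circumcentre = (-59/14, -20/7), r² = 2225/196.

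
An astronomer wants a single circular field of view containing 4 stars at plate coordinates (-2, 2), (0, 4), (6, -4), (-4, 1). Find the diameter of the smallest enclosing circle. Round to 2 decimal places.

11.18

The farthest pair is (6, -4)–(-4, 1) with squared distance 125. The circle on this segment as diameter has centre (1, -1.5) and r² = 125/4 = 31.25.
Check (-2, 2): distance² to centre = 21.25 ≤ 31.25, so it lies inside.
All remaining points lie in this disk, and no smaller disk contains both endpoints, so this is the minimum enclosing circle.
Diameter = 2r = 2√(31.25) ≈ 11.18.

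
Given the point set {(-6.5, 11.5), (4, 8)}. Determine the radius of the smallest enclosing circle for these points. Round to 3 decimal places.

The smallest circle enclosing two points has them as diameter endpoints.
Centre = midpoint = (-1.25, 9.75); r² = |(-6.5, 11.5)−(4, 8)|²/4 = 122.5/4 = 30.625.
r = √(30.625) ≈ 5.534.

5.534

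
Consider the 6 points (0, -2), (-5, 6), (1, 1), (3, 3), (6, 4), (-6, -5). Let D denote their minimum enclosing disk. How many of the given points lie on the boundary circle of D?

The minimum enclosing circle is determined by three boundary points: (-5, 6), (6, 4), (-6, -5).
Their circumcentre is (-33/82, 3/82) with r² = 190625/3362.
The farthest remaining point (3, 3) is at distance² 68445/3362 ≤ 190625/3362.
The points at distance exactly r from the centre are (-5, 6), (6, 4), (-6, -5) — 3 points.

3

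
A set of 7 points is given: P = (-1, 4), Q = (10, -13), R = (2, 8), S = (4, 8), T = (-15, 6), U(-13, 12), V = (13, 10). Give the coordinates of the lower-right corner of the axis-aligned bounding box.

(13, -13)

x-range [-15, 13], y-range [-13, 12].
The lower-right corner is (13, -13).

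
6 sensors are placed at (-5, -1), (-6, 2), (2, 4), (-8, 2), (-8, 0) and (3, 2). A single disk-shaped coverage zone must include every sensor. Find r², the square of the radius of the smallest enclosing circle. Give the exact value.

31.25

The farthest pair is (-8, 0)–(3, 2) with squared distance 125. The circle on this segment as diameter has centre (-2.5, 1) and r² = 125/4 = 31.25.
Check (-5, -1): distance² to centre = 10.25 ≤ 31.25, so it lies inside.
All remaining points lie in this disk, and no smaller disk contains both endpoints, so this is the minimum enclosing circle.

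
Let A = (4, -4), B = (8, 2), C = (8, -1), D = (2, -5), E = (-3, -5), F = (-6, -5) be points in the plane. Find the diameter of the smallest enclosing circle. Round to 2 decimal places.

The farthest pair is B–F with squared distance 245. The circle on this segment as diameter has centre (1, -1.5) and r² = 245/4 = 61.25.
Check A: distance² to centre = 15.25 ≤ 61.25, so it lies inside.
All remaining points lie in this disk, and no smaller disk contains both endpoints, so this is the minimum enclosing circle.
Diameter = 2r = 2√(61.25) ≈ 15.65.

15.65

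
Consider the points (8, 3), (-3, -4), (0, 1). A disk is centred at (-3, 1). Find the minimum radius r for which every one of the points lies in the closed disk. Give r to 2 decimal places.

The required radius is the distance from (-3, 1) to the farthest point.
Squared distances: 125, 25, 9.
Maximum is 125, attained at (8, 3).
r = √125 ≈ 11.18.

11.18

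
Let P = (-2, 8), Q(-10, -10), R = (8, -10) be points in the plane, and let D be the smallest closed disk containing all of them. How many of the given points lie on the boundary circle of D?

3

Side lengths²: PQ² = 388, PR² = 424, QR² = 324.
Since PR² = 424 < 388 + 324 = 712, the triangle is acute, so the smallest enclosing circle is the circumcircle.
Circumcentre = (-1, -29/9), r² = 10282/81.
The points at distance exactly r from the centre are P, Q, R — 3 points.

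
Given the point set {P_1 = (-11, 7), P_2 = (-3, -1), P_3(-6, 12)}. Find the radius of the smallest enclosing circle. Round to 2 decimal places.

Side lengths²: P_1P_2² = 128, P_1P_3² = 50, P_2P_3² = 178.
Since P_2P_3² = 178 ≥ 128 + 50 = 178, the angle opposite P_2P_3 is not acute, so the smallest enclosing circle has P_2P_3 as diameter.
Centre = midpoint of P_2P_3 = (-4.5, 5.5), r² = 178/4 = 44.5.
r = √(44.5) ≈ 6.67.

6.67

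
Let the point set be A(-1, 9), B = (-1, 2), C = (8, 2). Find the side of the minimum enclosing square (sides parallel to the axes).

The bounding box has width 9 and height 7.
An axis-aligned square enclosing the set must have side ≥ max(width, height).
So the minimum side is max(9, 7) = 9.

9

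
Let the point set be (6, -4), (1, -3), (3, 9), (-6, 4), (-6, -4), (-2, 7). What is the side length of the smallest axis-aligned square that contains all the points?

13

The bounding box has width 12 and height 13.
An axis-aligned square enclosing the set must have side ≥ max(width, height).
So the minimum side is max(12, 13) = 13.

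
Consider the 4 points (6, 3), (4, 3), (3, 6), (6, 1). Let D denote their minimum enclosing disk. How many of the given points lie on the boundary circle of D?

A smallest enclosing disk is always determined by at most three of the input points on its boundary.
The farthest pair is (3, 6)–(6, 1) with squared distance 34. The circle on this segment as diameter has centre (4.5, 3.5) and r² = 34/4 = 8.5.
Check (6, 3): distance² to centre = 2.5 ≤ 8.5, so it lies inside.
All remaining points lie in this disk, and no smaller disk contains both endpoints, so this is the minimum enclosing circle.
The points at distance exactly r from the centre are (3, 6), (6, 1) — 2 points.

2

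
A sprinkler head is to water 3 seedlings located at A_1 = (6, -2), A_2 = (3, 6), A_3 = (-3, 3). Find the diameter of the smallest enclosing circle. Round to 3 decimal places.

Side lengths²: A_1A_2² = 73, A_1A_3² = 106, A_2A_3² = 45.
Since A_1A_3² = 106 < 73 + 45 = 118, the triangle is acute, so the smallest enclosing circle is the circumcircle.
Circumcentre = (67/38, 37/38), r² = 19345/722.
Diameter = 2r = 2√(19345/722) ≈ 10.353.

10.353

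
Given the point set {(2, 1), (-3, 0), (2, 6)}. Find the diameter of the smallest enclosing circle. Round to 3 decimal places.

7.810

Call the three points A, B, C in the order given.
Side lengths²: AB² = 26, AC² = 25, BC² = 61.
Since BC² = 61 ≥ 26 + 25 = 51, the angle opposite BC is not acute, so the smallest enclosing circle has BC as diameter.
Centre = midpoint of BC = (-0.5, 3), r² = 61/4 = 15.25.
Diameter = 2r = 2√(15.25) ≈ 7.810.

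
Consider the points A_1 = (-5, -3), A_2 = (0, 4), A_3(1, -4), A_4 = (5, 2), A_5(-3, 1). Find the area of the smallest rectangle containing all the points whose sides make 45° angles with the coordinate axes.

67.5

In coordinates u = x + y, v = x − y the rectangle is axis-aligned; the map (x,y)→(u,v) scales areas by 2.
u-values: -8, 4, -3, 7, -2; range = 7 − (-8) = 15.
v-values: -2, -4, 5, 3, -4; range = 5 − (-4) = 9.
Area = (15 × 9) / 2 = 67.5.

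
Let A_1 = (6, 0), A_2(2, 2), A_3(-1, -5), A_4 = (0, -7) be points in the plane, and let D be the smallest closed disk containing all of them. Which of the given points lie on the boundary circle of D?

The minimum enclosing circle is determined by three boundary points: A_1, A_2, A_4.
Their circumcentre is (2.125, -2.75) with r² = 22.578125.
The farthest remaining point A_3 is at distance² 14.828125 ≤ 22.578125.
The points at distance exactly r from the centre are A_1, A_2, A_4 — 3 points.

A_1, A_2, A_4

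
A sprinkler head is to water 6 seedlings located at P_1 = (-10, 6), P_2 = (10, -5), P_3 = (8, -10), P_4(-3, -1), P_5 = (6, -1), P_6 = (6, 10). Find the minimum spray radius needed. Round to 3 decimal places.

The minimum enclosing circle is determined by three boundary points: P_1, P_3, P_6.
Their circumcentre is (7/41, -28/41) with r² = 248965/1681.
The farthest remaining point P_2 is at distance² 193738/1681 ≤ 248965/1681.
r = √(248965/1681) ≈ 12.170.

12.170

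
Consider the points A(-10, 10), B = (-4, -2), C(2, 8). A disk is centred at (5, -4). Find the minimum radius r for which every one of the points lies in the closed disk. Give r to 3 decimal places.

The required radius is the distance from (5, -4) to the farthest point.
Squared distances: 421, 85, 153.
Maximum is 421, attained at A.
r = √421 ≈ 20.518.

20.518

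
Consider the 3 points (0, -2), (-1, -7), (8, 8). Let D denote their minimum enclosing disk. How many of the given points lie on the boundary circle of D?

2

Call the three points A, B, C in the order given.
Side lengths²: AB² = 26, AC² = 164, BC² = 306.
Since BC² = 306 ≥ 164 + 26 = 190, the angle opposite BC is not acute, so the smallest enclosing circle has BC as diameter.
Centre = midpoint of BC = (3.5, 0.5), r² = 306/4 = 76.5.
The points at distance exactly r from the centre are (-1, -7), (8, 8) — 2 points.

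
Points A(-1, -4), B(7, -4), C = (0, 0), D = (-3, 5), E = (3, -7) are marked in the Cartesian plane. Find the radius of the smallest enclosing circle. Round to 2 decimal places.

6.84

The minimum enclosing circle of a finite set is fixed by two of the points (as a diameter) or three (as a circumcircle).
The minimum enclosing circle is determined by three boundary points: B, D, E.
Their circumcentre is (13/11, -9/22) with r² = 22625/484.
The farthest remaining point A is at distance² 8545/484 ≤ 22625/484.
r = √(22625/484) ≈ 6.84.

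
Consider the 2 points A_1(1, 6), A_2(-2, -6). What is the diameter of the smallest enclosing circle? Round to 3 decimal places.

The smallest circle enclosing two points has them as diameter endpoints.
Centre = midpoint = (-0.5, 0); r² = |A_1A_2|²/4 = 153/4 = 38.25.
Diameter = 2r = 2√(38.25) ≈ 12.369.

12.369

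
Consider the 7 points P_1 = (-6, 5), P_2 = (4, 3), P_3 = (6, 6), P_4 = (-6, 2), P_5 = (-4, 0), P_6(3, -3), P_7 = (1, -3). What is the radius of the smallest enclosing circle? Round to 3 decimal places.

A smallest enclosing disk is always determined by at most three of the input points on its boundary.
The minimum enclosing circle is determined by three boundary points: P_1, P_3, P_6.
Their circumcentre is (3/14, 41/14) with r² = 4205/98.
The farthest remaining point P_4 is at distance² 3869/98 ≤ 4205/98.
r = √(4205/98) ≈ 6.550.

6.550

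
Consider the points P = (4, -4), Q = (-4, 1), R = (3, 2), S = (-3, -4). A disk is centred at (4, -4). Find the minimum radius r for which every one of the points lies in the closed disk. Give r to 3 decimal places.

The required radius is the distance from (4, -4) to the farthest point.
Squared distances: 0, 89, 37, 49.
Maximum is 89, attained at Q.
r = √89 ≈ 9.434.

9.434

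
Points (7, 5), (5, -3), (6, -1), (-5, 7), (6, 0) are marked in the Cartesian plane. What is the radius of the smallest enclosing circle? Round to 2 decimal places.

The minimum enclosing circle of a finite set is fixed by two of the points (as a diameter) or three (as a circumcircle).
The minimum enclosing circle is determined by three boundary points: (7, 5), (5, -3), (-5, 7).
Their circumcentre is (0.4, 2.4) with r² = 50.32.
The farthest remaining point (6, -1) is at distance² 42.92 ≤ 50.32.
r = √(50.32) ≈ 7.09.

7.09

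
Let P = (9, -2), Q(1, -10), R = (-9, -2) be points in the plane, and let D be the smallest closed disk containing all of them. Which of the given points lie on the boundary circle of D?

P, R

Side lengths²: PQ² = 128, PR² = 324, QR² = 164.
Since PR² = 324 ≥ 164 + 128 = 292, the angle opposite PR is not acute, so the smallest enclosing circle has PR as diameter.
Centre = midpoint of PR = (0, -2), r² = 324/4 = 81.
The points at distance exactly r from the centre are P, R — 2 points.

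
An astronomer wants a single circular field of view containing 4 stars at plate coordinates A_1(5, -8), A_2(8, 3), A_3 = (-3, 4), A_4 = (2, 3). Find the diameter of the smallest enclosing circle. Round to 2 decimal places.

A smallest enclosing disk is always determined by at most three of the input points on its boundary.
The minimum enclosing circle is determined by three boundary points: A_1, A_2, A_3.
Their circumcentre is (64/31, -40/31) with r² = 51545/961.
The farthest remaining point A_4 is at distance² 17693/961 ≤ 51545/961.
Diameter = 2r = 2√(51545/961) ≈ 14.65.

14.65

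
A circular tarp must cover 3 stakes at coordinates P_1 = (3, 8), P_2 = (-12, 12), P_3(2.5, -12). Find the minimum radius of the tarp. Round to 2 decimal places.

Side lengths²: P_1P_2² = 241, P_1P_3² = 400.25, P_2P_3² = 786.25.
Since P_2P_3² = 786.25 ≥ 400.25 + 241 = 641.25, the angle opposite P_2P_3 is not acute, so the smallest enclosing circle has P_2P_3 as diameter.
Centre = midpoint of P_2P_3 = (-4.75, 0), r² = 786.25/4 = 196.5625.
r = √(196.5625) ≈ 14.02.

14.02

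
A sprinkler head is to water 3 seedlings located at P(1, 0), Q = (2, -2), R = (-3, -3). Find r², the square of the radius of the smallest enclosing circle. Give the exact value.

1625/242

Side lengths²: PQ² = 5, PR² = 25, QR² = 26.
Since QR² = 26 < 25 + 5 = 30, the triangle is acute, so the smallest enclosing circle is the circumcircle.
Circumcentre = (-13/22, -45/22), r² = 1625/242.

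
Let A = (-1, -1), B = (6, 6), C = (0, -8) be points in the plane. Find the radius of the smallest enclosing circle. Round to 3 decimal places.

Side lengths²: AB² = 98, AC² = 50, BC² = 232.
Since BC² = 232 ≥ 98 + 50 = 148, the angle opposite BC is not acute, so the smallest enclosing circle has BC as diameter.
Centre = midpoint of BC = (3, -1), r² = 232/4 = 58.
r = √58 ≈ 7.616.

7.616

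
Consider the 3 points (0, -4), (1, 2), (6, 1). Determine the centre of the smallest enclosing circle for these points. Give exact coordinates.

(181/62, -87/62)

Call the three points A, B, C in the order given.
Side lengths²: AB² = 37, AC² = 61, BC² = 26.
Since AC² = 61 < 37 + 26 = 63, the triangle is acute, so the smallest enclosing circle is the circumcircle.
Circumcentre = (181/62, -87/62), r² = 29341/1922.
Centre = (181/62, -87/62).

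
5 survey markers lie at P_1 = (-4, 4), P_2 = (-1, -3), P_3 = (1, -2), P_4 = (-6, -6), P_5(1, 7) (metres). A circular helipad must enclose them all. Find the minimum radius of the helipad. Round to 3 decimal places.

7.382

The farthest pair is P_4–P_5 with squared distance 218. The circle on this segment as diameter has centre (-2.5, 0.5) and r² = 218/4 = 54.5.
Check P_1: distance² to centre = 14.5 ≤ 54.5, so it lies inside.
All remaining points lie in this disk, and no smaller disk contains both endpoints, so this is the minimum enclosing circle.
r = √(54.5) ≈ 7.382.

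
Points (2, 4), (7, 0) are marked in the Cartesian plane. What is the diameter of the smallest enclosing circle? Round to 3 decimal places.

6.403

The smallest circle enclosing two points has them as diameter endpoints.
Centre = midpoint = (4.5, 2); r² = |(2, 4)−(7, 0)|²/4 = 41/4 = 10.25.
Diameter = 2r = 2√(10.25) ≈ 6.403.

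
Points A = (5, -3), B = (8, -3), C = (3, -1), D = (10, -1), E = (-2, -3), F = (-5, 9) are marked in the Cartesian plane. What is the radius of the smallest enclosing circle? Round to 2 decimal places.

9.01

A smallest enclosing disk is always determined by at most three of the input points on its boundary.
The farthest pair is D–F with squared distance 325. The circle on this segment as diameter has centre (2.5, 4) and r² = 325/4 = 81.25.
Check A: distance² to centre = 55.25 ≤ 81.25, so it lies inside.
All remaining points lie in this disk, and no smaller disk contains both endpoints, so this is the minimum enclosing circle.
r = √(81.25) ≈ 9.01.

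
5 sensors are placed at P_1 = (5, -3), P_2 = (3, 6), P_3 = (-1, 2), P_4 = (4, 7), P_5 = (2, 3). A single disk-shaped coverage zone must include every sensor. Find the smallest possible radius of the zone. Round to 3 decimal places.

The minimum enclosing circle of a finite set is fixed by two of the points (as a diameter) or three (as a circumcircle).
The minimum enclosing circle is determined by three boundary points: P_1, P_3, P_4.
Their circumcentre is (89/22, 43/22) with r² = 6161/242.
The farthest remaining point P_2 is at distance² 4225/242 ≤ 6161/242.
r = √(6161/242) ≈ 5.046.

5.046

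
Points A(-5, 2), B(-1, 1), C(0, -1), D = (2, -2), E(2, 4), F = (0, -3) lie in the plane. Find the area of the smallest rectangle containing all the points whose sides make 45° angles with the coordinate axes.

49.5

In coordinates u = x + y, v = x − y the rectangle is axis-aligned; the map (x,y)→(u,v) scales areas by 2.
u-values: -3, 0, -1, 0, 6, -3; range = 6 − (-3) = 9.
v-values: -7, -2, 1, 4, -2, 3; range = 4 − (-7) = 11.
Area = (9 × 11) / 2 = 49.5.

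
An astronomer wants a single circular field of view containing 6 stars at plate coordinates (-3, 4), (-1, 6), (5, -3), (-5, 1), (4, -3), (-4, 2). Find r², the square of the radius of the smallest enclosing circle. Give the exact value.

The minimum enclosing circle is determined by three boundary points: (-1, 6), (5, -3), (-5, 1).
Their circumcentre is (7/11, 13/22) with r² = 15457/484.
The farthest remaining point (-3, 4) is at distance² 12025/484 ≤ 15457/484.

15457/484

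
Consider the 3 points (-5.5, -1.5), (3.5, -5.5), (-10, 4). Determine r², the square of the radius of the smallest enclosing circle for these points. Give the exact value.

Call the three points A, B, C in the order given.
Side lengths²: AB² = 97, AC² = 50.5, BC² = 272.5.
Since BC² = 272.5 ≥ 97 + 50.5 = 147.5, the angle opposite BC is not acute, so the smallest enclosing circle has BC as diameter.
Centre = midpoint of BC = (-3.25, -0.75), r² = 272.5/4 = 68.125.

68.125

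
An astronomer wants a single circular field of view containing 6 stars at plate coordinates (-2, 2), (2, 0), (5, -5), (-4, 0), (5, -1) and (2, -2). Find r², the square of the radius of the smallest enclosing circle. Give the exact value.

26.5

The farthest pair is (5, -5)–(-4, 0) with squared distance 106. The circle on this segment as diameter has centre (0.5, -2.5) and r² = 106/4 = 26.5.
Check (-2, 2): distance² to centre = 26.5 ≤ 26.5, so it lies inside.
All remaining points lie in this disk, and no smaller disk contains both endpoints, so this is the minimum enclosing circle.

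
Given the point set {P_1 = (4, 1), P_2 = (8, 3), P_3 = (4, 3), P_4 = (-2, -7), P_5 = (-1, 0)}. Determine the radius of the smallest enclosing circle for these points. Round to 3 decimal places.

7.071

The minimum enclosing circle of a finite set is fixed by two of the points (as a diameter) or three (as a circumcircle).
The farthest pair is P_2–P_4 with squared distance 200. The circle on this segment as diameter has centre (3, -2) and r² = 200/4 = 50.
Check P_1: distance² to centre = 10 ≤ 50, so it lies inside.
All remaining points lie in this disk, and no smaller disk contains both endpoints, so this is the minimum enclosing circle.
r = √50 ≈ 7.071.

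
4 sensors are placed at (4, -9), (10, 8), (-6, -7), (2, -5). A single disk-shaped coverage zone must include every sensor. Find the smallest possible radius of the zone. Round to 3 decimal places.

10.966

The farthest pair is (10, 8)–(-6, -7) with squared distance 481. The circle on this segment as diameter has centre (2, 0.5) and r² = 481/4 = 120.25.
Check (4, -9): distance² to centre = 94.25 ≤ 120.25, so it lies inside.
All remaining points lie in this disk, and no smaller disk contains both endpoints, so this is the minimum enclosing circle.
r = √(120.25) ≈ 10.966.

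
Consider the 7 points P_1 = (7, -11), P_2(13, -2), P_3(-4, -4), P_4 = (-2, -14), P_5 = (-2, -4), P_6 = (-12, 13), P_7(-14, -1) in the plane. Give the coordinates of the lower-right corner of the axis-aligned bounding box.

(13, -14)

x-range [-14, 13], y-range [-14, 13].
The lower-right corner is (13, -14).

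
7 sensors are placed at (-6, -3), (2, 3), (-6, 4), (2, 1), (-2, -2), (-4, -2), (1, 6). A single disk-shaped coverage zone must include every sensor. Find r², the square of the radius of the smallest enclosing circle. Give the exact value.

A smallest enclosing disk is always determined by at most three of the input points on its boundary.
The farthest pair is (-6, -3)–(1, 6) with squared distance 130. The circle on this segment as diameter has centre (-2.5, 1.5) and r² = 130/4 = 32.5.
Check (2, 3): distance² to centre = 22.5 ≤ 32.5, so it lies inside.
All remaining points lie in this disk, and no smaller disk contains both endpoints, so this is the minimum enclosing circle.

32.5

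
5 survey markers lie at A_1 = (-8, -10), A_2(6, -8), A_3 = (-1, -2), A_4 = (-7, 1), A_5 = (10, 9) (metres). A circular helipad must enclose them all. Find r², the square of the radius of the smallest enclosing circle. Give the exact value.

A smallest enclosing disk is always determined by at most three of the input points on its boundary.
The farthest pair is A_1–A_5 with squared distance 685. The circle on this segment as diameter has centre (1, -0.5) and r² = 685/4 = 171.25.
Check A_2: distance² to centre = 81.25 ≤ 171.25, so it lies inside.
All remaining points lie in this disk, and no smaller disk contains both endpoints, so this is the minimum enclosing circle.

171.25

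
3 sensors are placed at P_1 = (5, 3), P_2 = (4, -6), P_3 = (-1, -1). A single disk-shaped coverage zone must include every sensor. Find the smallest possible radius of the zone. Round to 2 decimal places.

Side lengths²: P_1P_2² = 82, P_1P_3² = 52, P_2P_3² = 50.
Since P_1P_2² = 82 < 52 + 50 = 102, the triangle is acute, so the smallest enclosing circle is the circumcircle.
Circumcentre = (3.6, -1.4), r² = 21.32.
r = √(21.32) ≈ 4.62.

4.62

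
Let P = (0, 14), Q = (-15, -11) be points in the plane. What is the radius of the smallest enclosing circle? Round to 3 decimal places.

The smallest circle enclosing two points has them as diameter endpoints.
Centre = midpoint = (-7.5, 1.5); r² = |PQ|²/4 = 850/4 = 212.5.
r = √(212.5) ≈ 14.577.

14.577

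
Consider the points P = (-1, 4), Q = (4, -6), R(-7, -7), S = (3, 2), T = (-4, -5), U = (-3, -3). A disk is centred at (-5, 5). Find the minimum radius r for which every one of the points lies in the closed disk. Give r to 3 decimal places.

The required radius is the distance from (-5, 5) to the farthest point.
Squared distances: 17, 202, 148, 73, 101, 68.
Maximum is 202, attained at Q.
r = √202 ≈ 14.213.

14.213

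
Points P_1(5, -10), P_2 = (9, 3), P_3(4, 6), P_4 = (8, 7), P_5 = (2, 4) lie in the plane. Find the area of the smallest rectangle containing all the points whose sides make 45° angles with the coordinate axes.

In coordinates u = x + y, v = x − y the rectangle is axis-aligned; the map (x,y)→(u,v) scales areas by 2.
u-values: -5, 12, 10, 15, 6; range = 15 − (-5) = 20.
v-values: 15, 6, -2, 1, -2; range = 15 − (-2) = 17.
Area = (20 × 17) / 2 = 170.

170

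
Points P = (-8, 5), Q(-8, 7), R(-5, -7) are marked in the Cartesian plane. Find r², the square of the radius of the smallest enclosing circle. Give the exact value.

Side lengths²: PQ² = 4, PR² = 153, QR² = 205.
Since QR² = 205 ≥ 153 + 4 = 157, the angle opposite QR is not acute, so the smallest enclosing circle has QR as diameter.
Centre = midpoint of QR = (-6.5, 0), r² = 205/4 = 51.25.

51.25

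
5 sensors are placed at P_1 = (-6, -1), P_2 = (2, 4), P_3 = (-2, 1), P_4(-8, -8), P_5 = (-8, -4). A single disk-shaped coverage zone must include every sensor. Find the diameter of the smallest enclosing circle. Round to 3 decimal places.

15.620

The minimum enclosing circle of a finite set is fixed by two of the points (as a diameter) or three (as a circumcircle).
The farthest pair is P_2–P_4 with squared distance 244. The circle on this segment as diameter has centre (-3, -2) and r² = 244/4 = 61.
Check P_1: distance² to centre = 10 ≤ 61, so it lies inside.
All remaining points lie in this disk, and no smaller disk contains both endpoints, so this is the minimum enclosing circle.
Diameter = 2r = 2√61 ≈ 15.620.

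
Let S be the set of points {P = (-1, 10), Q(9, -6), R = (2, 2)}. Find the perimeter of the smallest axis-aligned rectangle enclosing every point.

52

Width = max x − min x = 9 − (-1) = 10.
Height = max y − min y = 10 − (-6) = 16.
Perimeter = 2(10 + 16) = 52.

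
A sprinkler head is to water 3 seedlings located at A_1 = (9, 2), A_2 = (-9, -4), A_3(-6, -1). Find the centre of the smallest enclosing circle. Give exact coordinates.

Side lengths²: A_1A_2² = 360, A_1A_3² = 234, A_2A_3² = 18.
Since A_1A_2² = 360 ≥ 234 + 18 = 252, the angle opposite A_1A_2 is not acute, so the smallest enclosing circle has A_1A_2 as diameter.
Centre = midpoint of A_1A_2 = (0, -1), r² = 360/4 = 90.
Centre = (0, -1).

(0, -1)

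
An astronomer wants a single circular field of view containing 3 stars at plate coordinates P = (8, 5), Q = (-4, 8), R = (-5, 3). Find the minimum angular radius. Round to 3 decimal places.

6.584

Side lengths²: PQ² = 153, PR² = 173, QR² = 26.
Since PR² = 173 < 153 + 26 = 179, the triangle is acute, so the smallest enclosing circle is the circumcircle.
Circumcentre = (61/42, 181/42), r² = 38233/882.
r = √(38233/882) ≈ 6.584.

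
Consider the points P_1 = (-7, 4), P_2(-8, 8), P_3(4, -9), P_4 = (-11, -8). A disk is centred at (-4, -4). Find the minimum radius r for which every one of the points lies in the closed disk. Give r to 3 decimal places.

The required radius is the distance from (-4, -4) to the farthest point.
Squared distances: 73, 160, 89, 65.
Maximum is 160, attained at P_2.
r = √160 ≈ 12.649.

12.649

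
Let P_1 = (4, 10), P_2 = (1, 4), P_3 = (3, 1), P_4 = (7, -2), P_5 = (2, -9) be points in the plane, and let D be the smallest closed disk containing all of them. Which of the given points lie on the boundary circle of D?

By Welzl's lemma the MEC is supported by two points (diametrically opposite) or three points (on a circumcircle).
The farthest pair is P_1–P_5 with squared distance 365. The circle on this segment as diameter has centre (3, 0.5) and r² = 365/4 = 91.25.
Check P_2: distance² to centre = 16.25 ≤ 91.25, so it lies inside.
All remaining points lie in this disk, and no smaller disk contains both endpoints, so this is the minimum enclosing circle.
The points at distance exactly r from the centre are P_1, P_5 — 2 points.

P_1, P_5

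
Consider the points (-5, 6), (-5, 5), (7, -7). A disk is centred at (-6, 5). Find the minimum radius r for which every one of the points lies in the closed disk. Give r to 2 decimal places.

17.69

The required radius is the distance from (-6, 5) to the farthest point.
Squared distances: 2, 1, 313.
Maximum is 313, attained at (7, -7).
r = √313 ≈ 17.69.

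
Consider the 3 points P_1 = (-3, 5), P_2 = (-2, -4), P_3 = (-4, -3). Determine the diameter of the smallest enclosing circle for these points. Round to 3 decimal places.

Side lengths²: P_1P_2² = 82, P_1P_3² = 65, P_2P_3² = 5.
Since P_1P_2² = 82 ≥ 65 + 5 = 70, the angle opposite P_1P_2 is not acute, so the smallest enclosing circle has P_1P_2 as diameter.
Centre = midpoint of P_1P_2 = (-2.5, 0.5), r² = 82/4 = 20.5.
Diameter = 2r = 2√(20.5) ≈ 9.055.

9.055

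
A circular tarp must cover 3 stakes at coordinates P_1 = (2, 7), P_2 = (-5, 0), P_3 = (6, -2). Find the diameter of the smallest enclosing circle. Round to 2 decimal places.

Side lengths²: P_1P_2² = 98, P_1P_3² = 97, P_2P_3² = 125.
Since P_2P_3² = 125 < 98 + 97 = 195, the triangle is acute, so the smallest enclosing circle is the circumcircle.
Circumcentre = (23/26, 29/26), r² = 12125/338.
Diameter = 2r = 2√(12125/338) ≈ 11.98.

11.98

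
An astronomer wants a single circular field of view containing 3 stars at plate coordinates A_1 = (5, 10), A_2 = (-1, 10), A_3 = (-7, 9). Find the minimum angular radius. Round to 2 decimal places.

6.02

Side lengths²: A_1A_2² = 36, A_1A_3² = 145, A_2A_3² = 37.
Since A_1A_3² = 145 ≥ 37 + 36 = 73, the angle opposite A_1A_3 is not acute, so the smallest enclosing circle has A_1A_3 as diameter.
Centre = midpoint of A_1A_3 = (-1, 9.5), r² = 145/4 = 36.25.
r = √(36.25) ≈ 6.02.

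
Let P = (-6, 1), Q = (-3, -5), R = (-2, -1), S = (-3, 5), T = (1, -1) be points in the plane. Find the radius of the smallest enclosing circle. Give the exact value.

5

A smallest enclosing disk is always determined by at most three of the input points on its boundary.
The farthest pair is Q–S with squared distance 100. The circle on this segment as diameter has centre (-3, 0) and r² = 100/4 = 25.
Check P: distance² to centre = 10 ≤ 25, so it lies inside.
All remaining points lie in this disk, and no smaller disk contains both endpoints, so this is the minimum enclosing circle.
r = √25 = 5.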